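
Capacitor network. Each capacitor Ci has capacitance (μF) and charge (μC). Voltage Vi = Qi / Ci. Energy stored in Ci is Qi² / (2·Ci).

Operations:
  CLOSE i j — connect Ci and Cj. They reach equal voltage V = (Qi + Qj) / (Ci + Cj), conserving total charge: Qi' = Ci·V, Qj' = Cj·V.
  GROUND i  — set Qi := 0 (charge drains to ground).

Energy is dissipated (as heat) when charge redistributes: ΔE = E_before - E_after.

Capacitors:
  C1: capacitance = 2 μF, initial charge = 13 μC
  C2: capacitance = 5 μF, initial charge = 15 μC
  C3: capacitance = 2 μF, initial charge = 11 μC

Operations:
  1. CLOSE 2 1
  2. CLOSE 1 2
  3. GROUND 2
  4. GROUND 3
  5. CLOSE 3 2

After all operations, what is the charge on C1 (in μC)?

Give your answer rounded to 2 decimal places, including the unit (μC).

Answer: 8.00 μC

Derivation:
Initial: C1(2μF, Q=13μC, V=6.50V), C2(5μF, Q=15μC, V=3.00V), C3(2μF, Q=11μC, V=5.50V)
Op 1: CLOSE 2-1: Q_total=28.00, C_total=7.00, V=4.00; Q2=20.00, Q1=8.00; dissipated=8.750
Op 2: CLOSE 1-2: Q_total=28.00, C_total=7.00, V=4.00; Q1=8.00, Q2=20.00; dissipated=0.000
Op 3: GROUND 2: Q2=0; energy lost=40.000
Op 4: GROUND 3: Q3=0; energy lost=30.250
Op 5: CLOSE 3-2: Q_total=0.00, C_total=7.00, V=0.00; Q3=0.00, Q2=0.00; dissipated=0.000
Final charges: Q1=8.00, Q2=0.00, Q3=0.00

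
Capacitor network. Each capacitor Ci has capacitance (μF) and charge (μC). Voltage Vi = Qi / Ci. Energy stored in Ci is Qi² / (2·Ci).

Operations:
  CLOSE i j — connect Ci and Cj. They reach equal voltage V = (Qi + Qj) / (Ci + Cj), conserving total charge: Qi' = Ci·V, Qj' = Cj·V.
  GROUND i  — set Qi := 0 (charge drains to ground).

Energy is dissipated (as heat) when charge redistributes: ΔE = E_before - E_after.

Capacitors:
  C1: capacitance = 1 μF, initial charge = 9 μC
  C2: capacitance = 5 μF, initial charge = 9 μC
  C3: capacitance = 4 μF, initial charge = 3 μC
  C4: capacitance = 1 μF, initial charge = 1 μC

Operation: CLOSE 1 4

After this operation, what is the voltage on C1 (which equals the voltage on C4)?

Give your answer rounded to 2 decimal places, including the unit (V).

Answer: 5.00 V

Derivation:
Initial: C1(1μF, Q=9μC, V=9.00V), C2(5μF, Q=9μC, V=1.80V), C3(4μF, Q=3μC, V=0.75V), C4(1μF, Q=1μC, V=1.00V)
Op 1: CLOSE 1-4: Q_total=10.00, C_total=2.00, V=5.00; Q1=5.00, Q4=5.00; dissipated=16.000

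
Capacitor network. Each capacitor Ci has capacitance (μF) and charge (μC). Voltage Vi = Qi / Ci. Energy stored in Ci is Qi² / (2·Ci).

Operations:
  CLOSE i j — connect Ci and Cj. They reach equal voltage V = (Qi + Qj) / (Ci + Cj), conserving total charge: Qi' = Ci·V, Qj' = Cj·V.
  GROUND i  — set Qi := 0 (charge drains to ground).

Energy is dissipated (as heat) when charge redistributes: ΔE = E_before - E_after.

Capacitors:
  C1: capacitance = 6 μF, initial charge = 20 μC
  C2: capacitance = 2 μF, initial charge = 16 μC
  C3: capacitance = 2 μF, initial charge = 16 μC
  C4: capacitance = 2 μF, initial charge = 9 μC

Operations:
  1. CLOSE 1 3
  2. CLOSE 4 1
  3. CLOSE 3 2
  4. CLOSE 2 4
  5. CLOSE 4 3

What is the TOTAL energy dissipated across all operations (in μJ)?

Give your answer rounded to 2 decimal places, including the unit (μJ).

Answer: 24.37 μJ

Derivation:
Initial: C1(6μF, Q=20μC, V=3.33V), C2(2μF, Q=16μC, V=8.00V), C3(2μF, Q=16μC, V=8.00V), C4(2μF, Q=9μC, V=4.50V)
Op 1: CLOSE 1-3: Q_total=36.00, C_total=8.00, V=4.50; Q1=27.00, Q3=9.00; dissipated=16.333
Op 2: CLOSE 4-1: Q_total=36.00, C_total=8.00, V=4.50; Q4=9.00, Q1=27.00; dissipated=0.000
Op 3: CLOSE 3-2: Q_total=25.00, C_total=4.00, V=6.25; Q3=12.50, Q2=12.50; dissipated=6.125
Op 4: CLOSE 2-4: Q_total=21.50, C_total=4.00, V=5.38; Q2=10.75, Q4=10.75; dissipated=1.531
Op 5: CLOSE 4-3: Q_total=23.25, C_total=4.00, V=5.81; Q4=11.62, Q3=11.62; dissipated=0.383
Total dissipated: 24.372 μJ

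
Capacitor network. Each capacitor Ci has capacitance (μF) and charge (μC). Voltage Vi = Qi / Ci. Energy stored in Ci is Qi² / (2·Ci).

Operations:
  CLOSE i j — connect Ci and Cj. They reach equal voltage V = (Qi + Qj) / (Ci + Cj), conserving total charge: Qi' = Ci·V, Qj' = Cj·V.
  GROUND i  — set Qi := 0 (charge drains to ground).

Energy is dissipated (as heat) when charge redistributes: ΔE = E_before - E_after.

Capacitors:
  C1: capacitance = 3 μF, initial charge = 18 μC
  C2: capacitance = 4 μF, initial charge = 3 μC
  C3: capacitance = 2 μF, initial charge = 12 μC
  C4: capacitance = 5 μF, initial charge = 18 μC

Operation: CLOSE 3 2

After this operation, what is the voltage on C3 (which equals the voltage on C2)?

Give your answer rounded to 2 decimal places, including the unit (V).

Answer: 2.50 V

Derivation:
Initial: C1(3μF, Q=18μC, V=6.00V), C2(4μF, Q=3μC, V=0.75V), C3(2μF, Q=12μC, V=6.00V), C4(5μF, Q=18μC, V=3.60V)
Op 1: CLOSE 3-2: Q_total=15.00, C_total=6.00, V=2.50; Q3=5.00, Q2=10.00; dissipated=18.375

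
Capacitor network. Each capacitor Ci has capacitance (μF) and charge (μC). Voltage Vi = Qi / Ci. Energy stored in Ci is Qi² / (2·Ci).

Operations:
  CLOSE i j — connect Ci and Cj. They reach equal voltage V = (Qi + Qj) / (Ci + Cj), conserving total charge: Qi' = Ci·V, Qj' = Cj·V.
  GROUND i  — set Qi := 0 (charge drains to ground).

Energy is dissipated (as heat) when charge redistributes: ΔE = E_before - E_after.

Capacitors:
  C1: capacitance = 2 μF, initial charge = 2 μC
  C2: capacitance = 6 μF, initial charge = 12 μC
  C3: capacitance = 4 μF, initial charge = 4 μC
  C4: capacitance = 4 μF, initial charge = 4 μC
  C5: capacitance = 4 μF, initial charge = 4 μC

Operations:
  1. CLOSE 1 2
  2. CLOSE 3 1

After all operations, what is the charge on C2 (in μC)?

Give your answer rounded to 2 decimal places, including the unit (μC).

Initial: C1(2μF, Q=2μC, V=1.00V), C2(6μF, Q=12μC, V=2.00V), C3(4μF, Q=4μC, V=1.00V), C4(4μF, Q=4μC, V=1.00V), C5(4μF, Q=4μC, V=1.00V)
Op 1: CLOSE 1-2: Q_total=14.00, C_total=8.00, V=1.75; Q1=3.50, Q2=10.50; dissipated=0.750
Op 2: CLOSE 3-1: Q_total=7.50, C_total=6.00, V=1.25; Q3=5.00, Q1=2.50; dissipated=0.375
Final charges: Q1=2.50, Q2=10.50, Q3=5.00, Q4=4.00, Q5=4.00

Answer: 10.50 μC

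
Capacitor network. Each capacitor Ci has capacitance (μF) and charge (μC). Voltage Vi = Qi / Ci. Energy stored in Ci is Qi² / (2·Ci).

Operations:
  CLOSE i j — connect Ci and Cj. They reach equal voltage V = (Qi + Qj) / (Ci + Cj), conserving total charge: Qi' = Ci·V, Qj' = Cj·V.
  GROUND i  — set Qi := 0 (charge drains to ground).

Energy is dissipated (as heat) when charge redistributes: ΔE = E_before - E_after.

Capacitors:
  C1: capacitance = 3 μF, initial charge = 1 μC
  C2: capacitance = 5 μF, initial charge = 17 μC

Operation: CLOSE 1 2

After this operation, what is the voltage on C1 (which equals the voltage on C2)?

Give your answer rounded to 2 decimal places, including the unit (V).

Answer: 2.25 V

Derivation:
Initial: C1(3μF, Q=1μC, V=0.33V), C2(5μF, Q=17μC, V=3.40V)
Op 1: CLOSE 1-2: Q_total=18.00, C_total=8.00, V=2.25; Q1=6.75, Q2=11.25; dissipated=8.817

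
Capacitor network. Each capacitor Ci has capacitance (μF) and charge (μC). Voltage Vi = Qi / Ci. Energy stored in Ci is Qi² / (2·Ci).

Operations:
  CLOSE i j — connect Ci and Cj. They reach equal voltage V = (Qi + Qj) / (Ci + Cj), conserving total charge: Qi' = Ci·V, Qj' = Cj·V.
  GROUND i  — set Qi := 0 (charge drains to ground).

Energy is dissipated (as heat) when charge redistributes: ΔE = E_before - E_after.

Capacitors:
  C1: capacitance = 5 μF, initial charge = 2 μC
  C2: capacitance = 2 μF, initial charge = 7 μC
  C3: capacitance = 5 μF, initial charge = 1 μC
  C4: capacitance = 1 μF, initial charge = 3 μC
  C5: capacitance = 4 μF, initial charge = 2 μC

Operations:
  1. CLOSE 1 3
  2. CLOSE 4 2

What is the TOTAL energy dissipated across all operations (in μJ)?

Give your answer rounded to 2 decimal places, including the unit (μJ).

Initial: C1(5μF, Q=2μC, V=0.40V), C2(2μF, Q=7μC, V=3.50V), C3(5μF, Q=1μC, V=0.20V), C4(1μF, Q=3μC, V=3.00V), C5(4μF, Q=2μC, V=0.50V)
Op 1: CLOSE 1-3: Q_total=3.00, C_total=10.00, V=0.30; Q1=1.50, Q3=1.50; dissipated=0.050
Op 2: CLOSE 4-2: Q_total=10.00, C_total=3.00, V=3.33; Q4=3.33, Q2=6.67; dissipated=0.083
Total dissipated: 0.133 μJ

Answer: 0.13 μJ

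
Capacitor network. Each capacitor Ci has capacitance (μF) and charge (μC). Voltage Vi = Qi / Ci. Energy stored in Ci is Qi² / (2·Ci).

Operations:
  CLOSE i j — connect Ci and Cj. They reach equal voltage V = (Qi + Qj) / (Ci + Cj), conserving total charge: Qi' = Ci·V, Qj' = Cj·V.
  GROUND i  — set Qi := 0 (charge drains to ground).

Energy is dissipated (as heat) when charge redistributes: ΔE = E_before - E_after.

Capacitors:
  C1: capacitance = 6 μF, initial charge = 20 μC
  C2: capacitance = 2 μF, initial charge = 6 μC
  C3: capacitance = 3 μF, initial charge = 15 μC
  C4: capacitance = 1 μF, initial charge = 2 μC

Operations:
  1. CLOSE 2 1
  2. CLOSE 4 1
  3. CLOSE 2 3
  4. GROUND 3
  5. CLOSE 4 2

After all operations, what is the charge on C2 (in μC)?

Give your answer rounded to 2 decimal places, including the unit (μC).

Answer: 7.78 μC

Derivation:
Initial: C1(6μF, Q=20μC, V=3.33V), C2(2μF, Q=6μC, V=3.00V), C3(3μF, Q=15μC, V=5.00V), C4(1μF, Q=2μC, V=2.00V)
Op 1: CLOSE 2-1: Q_total=26.00, C_total=8.00, V=3.25; Q2=6.50, Q1=19.50; dissipated=0.083
Op 2: CLOSE 4-1: Q_total=21.50, C_total=7.00, V=3.07; Q4=3.07, Q1=18.43; dissipated=0.670
Op 3: CLOSE 2-3: Q_total=21.50, C_total=5.00, V=4.30; Q2=8.60, Q3=12.90; dissipated=1.837
Op 4: GROUND 3: Q3=0; energy lost=27.735
Op 5: CLOSE 4-2: Q_total=11.67, C_total=3.00, V=3.89; Q4=3.89, Q2=7.78; dissipated=0.503
Final charges: Q1=18.43, Q2=7.78, Q3=0.00, Q4=3.89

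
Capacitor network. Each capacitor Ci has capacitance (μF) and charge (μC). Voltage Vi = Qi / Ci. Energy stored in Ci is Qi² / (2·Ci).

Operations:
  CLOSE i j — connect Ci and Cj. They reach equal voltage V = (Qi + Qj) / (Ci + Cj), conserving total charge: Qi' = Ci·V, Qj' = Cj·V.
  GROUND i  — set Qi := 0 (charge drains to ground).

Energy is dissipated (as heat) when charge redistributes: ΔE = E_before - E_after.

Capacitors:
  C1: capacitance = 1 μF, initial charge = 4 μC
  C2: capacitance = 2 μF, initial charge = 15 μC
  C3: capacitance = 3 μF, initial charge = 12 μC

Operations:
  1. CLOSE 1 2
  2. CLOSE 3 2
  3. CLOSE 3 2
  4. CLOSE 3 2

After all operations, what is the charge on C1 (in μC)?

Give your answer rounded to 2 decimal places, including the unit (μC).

Answer: 6.33 μC

Derivation:
Initial: C1(1μF, Q=4μC, V=4.00V), C2(2μF, Q=15μC, V=7.50V), C3(3μF, Q=12μC, V=4.00V)
Op 1: CLOSE 1-2: Q_total=19.00, C_total=3.00, V=6.33; Q1=6.33, Q2=12.67; dissipated=4.083
Op 2: CLOSE 3-2: Q_total=24.67, C_total=5.00, V=4.93; Q3=14.80, Q2=9.87; dissipated=3.267
Op 3: CLOSE 3-2: Q_total=24.67, C_total=5.00, V=4.93; Q3=14.80, Q2=9.87; dissipated=0.000
Op 4: CLOSE 3-2: Q_total=24.67, C_total=5.00, V=4.93; Q3=14.80, Q2=9.87; dissipated=0.000
Final charges: Q1=6.33, Q2=9.87, Q3=14.80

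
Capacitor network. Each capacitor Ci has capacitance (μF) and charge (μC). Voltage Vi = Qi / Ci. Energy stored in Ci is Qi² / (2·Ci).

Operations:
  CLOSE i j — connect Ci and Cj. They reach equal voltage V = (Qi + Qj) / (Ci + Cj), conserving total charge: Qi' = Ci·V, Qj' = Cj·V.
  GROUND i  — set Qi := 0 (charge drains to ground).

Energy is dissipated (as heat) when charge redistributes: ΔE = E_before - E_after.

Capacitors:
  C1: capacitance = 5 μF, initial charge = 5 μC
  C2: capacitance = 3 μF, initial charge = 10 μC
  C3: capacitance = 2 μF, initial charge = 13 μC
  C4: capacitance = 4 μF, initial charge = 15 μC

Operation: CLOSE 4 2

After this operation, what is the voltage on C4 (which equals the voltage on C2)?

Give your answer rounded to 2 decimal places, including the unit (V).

Answer: 3.57 V

Derivation:
Initial: C1(5μF, Q=5μC, V=1.00V), C2(3μF, Q=10μC, V=3.33V), C3(2μF, Q=13μC, V=6.50V), C4(4μF, Q=15μC, V=3.75V)
Op 1: CLOSE 4-2: Q_total=25.00, C_total=7.00, V=3.57; Q4=14.29, Q2=10.71; dissipated=0.149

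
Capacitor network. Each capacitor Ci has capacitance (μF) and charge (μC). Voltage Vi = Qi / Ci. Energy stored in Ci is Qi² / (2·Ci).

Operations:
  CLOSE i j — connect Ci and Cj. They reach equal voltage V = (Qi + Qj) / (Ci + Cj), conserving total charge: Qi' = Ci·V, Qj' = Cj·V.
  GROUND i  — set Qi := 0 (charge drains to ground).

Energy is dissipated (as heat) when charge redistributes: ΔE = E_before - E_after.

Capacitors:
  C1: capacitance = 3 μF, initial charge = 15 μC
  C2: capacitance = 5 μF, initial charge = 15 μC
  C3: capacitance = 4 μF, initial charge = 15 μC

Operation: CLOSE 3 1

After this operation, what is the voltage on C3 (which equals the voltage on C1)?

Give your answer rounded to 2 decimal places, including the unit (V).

Answer: 4.29 V

Derivation:
Initial: C1(3μF, Q=15μC, V=5.00V), C2(5μF, Q=15μC, V=3.00V), C3(4μF, Q=15μC, V=3.75V)
Op 1: CLOSE 3-1: Q_total=30.00, C_total=7.00, V=4.29; Q3=17.14, Q1=12.86; dissipated=1.339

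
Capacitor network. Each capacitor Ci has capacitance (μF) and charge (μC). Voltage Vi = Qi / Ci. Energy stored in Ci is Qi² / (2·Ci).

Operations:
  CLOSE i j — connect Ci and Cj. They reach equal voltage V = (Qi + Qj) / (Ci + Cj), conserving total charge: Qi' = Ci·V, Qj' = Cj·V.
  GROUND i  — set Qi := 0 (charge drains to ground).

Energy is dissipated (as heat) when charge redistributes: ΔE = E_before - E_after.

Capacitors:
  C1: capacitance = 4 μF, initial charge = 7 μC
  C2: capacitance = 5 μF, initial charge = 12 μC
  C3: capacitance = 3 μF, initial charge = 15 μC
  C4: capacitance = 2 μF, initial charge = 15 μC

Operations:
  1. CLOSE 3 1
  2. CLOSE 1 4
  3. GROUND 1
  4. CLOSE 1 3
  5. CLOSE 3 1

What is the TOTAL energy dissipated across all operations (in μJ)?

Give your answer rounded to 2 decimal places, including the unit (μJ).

Answer: 72.41 μJ

Derivation:
Initial: C1(4μF, Q=7μC, V=1.75V), C2(5μF, Q=12μC, V=2.40V), C3(3μF, Q=15μC, V=5.00V), C4(2μF, Q=15μC, V=7.50V)
Op 1: CLOSE 3-1: Q_total=22.00, C_total=7.00, V=3.14; Q3=9.43, Q1=12.57; dissipated=9.054
Op 2: CLOSE 1-4: Q_total=27.57, C_total=6.00, V=4.60; Q1=18.38, Q4=9.19; dissipated=12.656
Op 3: GROUND 1: Q1=0; energy lost=42.232
Op 4: CLOSE 1-3: Q_total=9.43, C_total=7.00, V=1.35; Q1=5.39, Q3=4.04; dissipated=8.466
Op 5: CLOSE 3-1: Q_total=9.43, C_total=7.00, V=1.35; Q3=4.04, Q1=5.39; dissipated=0.000
Total dissipated: 72.409 μJ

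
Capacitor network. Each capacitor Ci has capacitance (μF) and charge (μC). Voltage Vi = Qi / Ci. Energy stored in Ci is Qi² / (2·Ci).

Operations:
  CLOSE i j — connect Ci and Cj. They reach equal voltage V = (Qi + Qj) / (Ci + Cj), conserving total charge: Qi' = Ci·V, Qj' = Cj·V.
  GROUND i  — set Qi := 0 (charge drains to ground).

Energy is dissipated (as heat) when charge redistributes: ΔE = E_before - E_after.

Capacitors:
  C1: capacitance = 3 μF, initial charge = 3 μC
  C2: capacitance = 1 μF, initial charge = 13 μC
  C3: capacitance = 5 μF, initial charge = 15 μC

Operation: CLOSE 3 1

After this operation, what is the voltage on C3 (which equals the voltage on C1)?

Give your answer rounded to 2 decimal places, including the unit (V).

Initial: C1(3μF, Q=3μC, V=1.00V), C2(1μF, Q=13μC, V=13.00V), C3(5μF, Q=15μC, V=3.00V)
Op 1: CLOSE 3-1: Q_total=18.00, C_total=8.00, V=2.25; Q3=11.25, Q1=6.75; dissipated=3.750

Answer: 2.25 V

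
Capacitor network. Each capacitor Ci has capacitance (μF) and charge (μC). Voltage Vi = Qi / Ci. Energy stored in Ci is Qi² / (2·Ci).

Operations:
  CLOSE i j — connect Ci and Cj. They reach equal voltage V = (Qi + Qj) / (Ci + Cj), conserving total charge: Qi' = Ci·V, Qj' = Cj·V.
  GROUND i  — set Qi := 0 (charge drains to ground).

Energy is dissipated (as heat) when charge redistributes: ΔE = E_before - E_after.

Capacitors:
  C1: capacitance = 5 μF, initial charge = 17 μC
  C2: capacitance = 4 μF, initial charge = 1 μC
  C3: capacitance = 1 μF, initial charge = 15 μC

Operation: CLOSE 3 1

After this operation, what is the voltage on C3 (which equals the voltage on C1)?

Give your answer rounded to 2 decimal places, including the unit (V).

Answer: 5.33 V

Derivation:
Initial: C1(5μF, Q=17μC, V=3.40V), C2(4μF, Q=1μC, V=0.25V), C3(1μF, Q=15μC, V=15.00V)
Op 1: CLOSE 3-1: Q_total=32.00, C_total=6.00, V=5.33; Q3=5.33, Q1=26.67; dissipated=56.067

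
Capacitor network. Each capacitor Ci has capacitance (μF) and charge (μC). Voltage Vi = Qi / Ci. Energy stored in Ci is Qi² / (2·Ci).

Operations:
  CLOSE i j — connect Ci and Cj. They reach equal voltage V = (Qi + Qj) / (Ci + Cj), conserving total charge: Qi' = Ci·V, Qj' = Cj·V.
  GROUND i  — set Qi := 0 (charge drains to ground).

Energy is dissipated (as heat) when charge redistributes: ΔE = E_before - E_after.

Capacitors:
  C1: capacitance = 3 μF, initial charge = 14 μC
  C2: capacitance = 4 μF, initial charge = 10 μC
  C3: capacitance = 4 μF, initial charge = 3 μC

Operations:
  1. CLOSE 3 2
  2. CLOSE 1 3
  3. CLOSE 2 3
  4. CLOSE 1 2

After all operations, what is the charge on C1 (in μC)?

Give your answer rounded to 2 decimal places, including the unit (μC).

Initial: C1(3μF, Q=14μC, V=4.67V), C2(4μF, Q=10μC, V=2.50V), C3(4μF, Q=3μC, V=0.75V)
Op 1: CLOSE 3-2: Q_total=13.00, C_total=8.00, V=1.62; Q3=6.50, Q2=6.50; dissipated=3.062
Op 2: CLOSE 1-3: Q_total=20.50, C_total=7.00, V=2.93; Q1=8.79, Q3=11.71; dissipated=7.930
Op 3: CLOSE 2-3: Q_total=18.21, C_total=8.00, V=2.28; Q2=9.11, Q3=9.11; dissipated=1.699
Op 4: CLOSE 1-2: Q_total=17.89, C_total=7.00, V=2.56; Q1=7.67, Q2=10.22; dissipated=0.364
Final charges: Q1=7.67, Q2=10.22, Q3=9.11

Answer: 7.67 μC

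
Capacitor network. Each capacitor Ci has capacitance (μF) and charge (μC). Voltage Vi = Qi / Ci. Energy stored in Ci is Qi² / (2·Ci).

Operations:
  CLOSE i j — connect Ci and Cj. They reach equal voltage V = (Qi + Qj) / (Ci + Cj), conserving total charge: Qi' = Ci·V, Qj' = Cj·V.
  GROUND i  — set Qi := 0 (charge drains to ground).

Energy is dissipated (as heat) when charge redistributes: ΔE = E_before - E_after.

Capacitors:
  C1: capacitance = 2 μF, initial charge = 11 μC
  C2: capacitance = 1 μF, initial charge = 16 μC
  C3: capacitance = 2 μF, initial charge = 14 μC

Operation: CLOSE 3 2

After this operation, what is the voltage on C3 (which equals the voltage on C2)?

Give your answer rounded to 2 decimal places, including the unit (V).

Answer: 10.00 V

Derivation:
Initial: C1(2μF, Q=11μC, V=5.50V), C2(1μF, Q=16μC, V=16.00V), C3(2μF, Q=14μC, V=7.00V)
Op 1: CLOSE 3-2: Q_total=30.00, C_total=3.00, V=10.00; Q3=20.00, Q2=10.00; dissipated=27.000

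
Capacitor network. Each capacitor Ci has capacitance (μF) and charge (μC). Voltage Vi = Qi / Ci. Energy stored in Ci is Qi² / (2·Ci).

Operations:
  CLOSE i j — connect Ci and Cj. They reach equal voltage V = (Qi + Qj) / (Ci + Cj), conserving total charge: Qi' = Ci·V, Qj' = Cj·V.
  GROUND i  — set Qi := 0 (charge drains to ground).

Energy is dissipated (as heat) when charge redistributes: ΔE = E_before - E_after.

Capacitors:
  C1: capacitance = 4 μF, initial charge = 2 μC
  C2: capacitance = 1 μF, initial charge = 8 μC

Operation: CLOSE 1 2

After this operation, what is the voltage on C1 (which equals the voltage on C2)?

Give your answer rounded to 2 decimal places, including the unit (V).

Answer: 2.00 V

Derivation:
Initial: C1(4μF, Q=2μC, V=0.50V), C2(1μF, Q=8μC, V=8.00V)
Op 1: CLOSE 1-2: Q_total=10.00, C_total=5.00, V=2.00; Q1=8.00, Q2=2.00; dissipated=22.500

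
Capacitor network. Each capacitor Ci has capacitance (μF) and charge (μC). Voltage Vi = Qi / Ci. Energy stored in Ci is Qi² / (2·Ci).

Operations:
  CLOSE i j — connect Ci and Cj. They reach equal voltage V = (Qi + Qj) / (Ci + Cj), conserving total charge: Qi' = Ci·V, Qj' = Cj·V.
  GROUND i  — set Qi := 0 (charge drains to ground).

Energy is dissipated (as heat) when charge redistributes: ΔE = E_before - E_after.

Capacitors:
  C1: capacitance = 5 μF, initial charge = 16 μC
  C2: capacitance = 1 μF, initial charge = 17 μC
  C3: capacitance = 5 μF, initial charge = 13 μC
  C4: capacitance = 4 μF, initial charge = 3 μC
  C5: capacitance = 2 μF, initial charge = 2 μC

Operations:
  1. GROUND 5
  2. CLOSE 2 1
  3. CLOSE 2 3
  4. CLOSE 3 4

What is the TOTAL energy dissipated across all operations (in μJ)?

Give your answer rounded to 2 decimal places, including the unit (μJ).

Initial: C1(5μF, Q=16μC, V=3.20V), C2(1μF, Q=17μC, V=17.00V), C3(5μF, Q=13μC, V=2.60V), C4(4μF, Q=3μC, V=0.75V), C5(2μF, Q=2μC, V=1.00V)
Op 1: GROUND 5: Q5=0; energy lost=1.000
Op 2: CLOSE 2-1: Q_total=33.00, C_total=6.00, V=5.50; Q2=5.50, Q1=27.50; dissipated=79.350
Op 3: CLOSE 2-3: Q_total=18.50, C_total=6.00, V=3.08; Q2=3.08, Q3=15.42; dissipated=3.504
Op 4: CLOSE 3-4: Q_total=18.42, C_total=9.00, V=2.05; Q3=10.23, Q4=8.19; dissipated=6.049
Total dissipated: 89.904 μJ

Answer: 89.90 μJ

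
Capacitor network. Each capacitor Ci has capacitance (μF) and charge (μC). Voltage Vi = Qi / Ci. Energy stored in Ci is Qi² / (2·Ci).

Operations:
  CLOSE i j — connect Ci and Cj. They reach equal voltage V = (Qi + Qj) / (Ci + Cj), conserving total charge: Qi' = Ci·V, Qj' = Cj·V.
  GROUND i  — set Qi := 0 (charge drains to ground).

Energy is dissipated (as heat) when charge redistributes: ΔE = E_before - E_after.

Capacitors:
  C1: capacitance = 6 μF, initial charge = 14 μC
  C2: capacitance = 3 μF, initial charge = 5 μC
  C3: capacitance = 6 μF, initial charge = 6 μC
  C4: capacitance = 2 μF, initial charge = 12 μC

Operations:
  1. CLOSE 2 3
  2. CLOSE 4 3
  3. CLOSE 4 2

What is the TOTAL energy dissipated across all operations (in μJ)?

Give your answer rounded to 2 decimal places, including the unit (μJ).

Initial: C1(6μF, Q=14μC, V=2.33V), C2(3μF, Q=5μC, V=1.67V), C3(6μF, Q=6μC, V=1.00V), C4(2μF, Q=12μC, V=6.00V)
Op 1: CLOSE 2-3: Q_total=11.00, C_total=9.00, V=1.22; Q2=3.67, Q3=7.33; dissipated=0.444
Op 2: CLOSE 4-3: Q_total=19.33, C_total=8.00, V=2.42; Q4=4.83, Q3=14.50; dissipated=17.120
Op 3: CLOSE 4-2: Q_total=8.50, C_total=5.00, V=1.70; Q4=3.40, Q2=5.10; dissipated=0.856
Total dissipated: 18.421 μJ

Answer: 18.42 μJ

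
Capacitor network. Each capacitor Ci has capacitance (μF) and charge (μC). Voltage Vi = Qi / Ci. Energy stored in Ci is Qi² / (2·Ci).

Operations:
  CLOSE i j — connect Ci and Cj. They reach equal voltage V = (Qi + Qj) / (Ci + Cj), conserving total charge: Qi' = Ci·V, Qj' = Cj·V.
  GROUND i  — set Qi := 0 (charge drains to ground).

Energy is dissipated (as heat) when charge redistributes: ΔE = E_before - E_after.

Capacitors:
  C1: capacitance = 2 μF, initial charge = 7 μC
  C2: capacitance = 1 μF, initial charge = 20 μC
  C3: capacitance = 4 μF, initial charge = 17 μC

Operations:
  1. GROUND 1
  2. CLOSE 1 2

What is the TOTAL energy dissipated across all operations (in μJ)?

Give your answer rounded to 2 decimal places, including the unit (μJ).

Answer: 145.58 μJ

Derivation:
Initial: C1(2μF, Q=7μC, V=3.50V), C2(1μF, Q=20μC, V=20.00V), C3(4μF, Q=17μC, V=4.25V)
Op 1: GROUND 1: Q1=0; energy lost=12.250
Op 2: CLOSE 1-2: Q_total=20.00, C_total=3.00, V=6.67; Q1=13.33, Q2=6.67; dissipated=133.333
Total dissipated: 145.583 μJ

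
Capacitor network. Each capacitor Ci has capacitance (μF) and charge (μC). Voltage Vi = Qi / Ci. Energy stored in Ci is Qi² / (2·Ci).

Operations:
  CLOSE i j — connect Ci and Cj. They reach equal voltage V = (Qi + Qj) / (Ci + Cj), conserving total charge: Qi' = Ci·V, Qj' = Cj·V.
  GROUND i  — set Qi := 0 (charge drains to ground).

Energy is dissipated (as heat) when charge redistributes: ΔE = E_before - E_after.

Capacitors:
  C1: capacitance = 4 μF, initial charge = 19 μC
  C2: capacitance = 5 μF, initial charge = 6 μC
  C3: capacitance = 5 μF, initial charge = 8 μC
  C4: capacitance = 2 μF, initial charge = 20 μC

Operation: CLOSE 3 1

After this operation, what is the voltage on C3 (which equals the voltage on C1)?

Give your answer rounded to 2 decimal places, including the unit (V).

Initial: C1(4μF, Q=19μC, V=4.75V), C2(5μF, Q=6μC, V=1.20V), C3(5μF, Q=8μC, V=1.60V), C4(2μF, Q=20μC, V=10.00V)
Op 1: CLOSE 3-1: Q_total=27.00, C_total=9.00, V=3.00; Q3=15.00, Q1=12.00; dissipated=11.025

Answer: 3.00 V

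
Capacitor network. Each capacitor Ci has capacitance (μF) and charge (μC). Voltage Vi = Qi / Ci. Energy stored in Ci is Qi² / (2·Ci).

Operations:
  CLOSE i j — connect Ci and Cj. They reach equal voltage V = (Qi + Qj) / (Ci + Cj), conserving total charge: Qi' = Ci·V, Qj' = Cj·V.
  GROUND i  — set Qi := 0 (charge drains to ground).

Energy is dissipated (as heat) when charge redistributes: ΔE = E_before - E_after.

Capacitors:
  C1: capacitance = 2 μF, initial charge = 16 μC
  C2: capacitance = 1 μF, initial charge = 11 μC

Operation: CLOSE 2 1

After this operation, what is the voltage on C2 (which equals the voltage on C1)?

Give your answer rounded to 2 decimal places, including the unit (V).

Answer: 9.00 V

Derivation:
Initial: C1(2μF, Q=16μC, V=8.00V), C2(1μF, Q=11μC, V=11.00V)
Op 1: CLOSE 2-1: Q_total=27.00, C_total=3.00, V=9.00; Q2=9.00, Q1=18.00; dissipated=3.000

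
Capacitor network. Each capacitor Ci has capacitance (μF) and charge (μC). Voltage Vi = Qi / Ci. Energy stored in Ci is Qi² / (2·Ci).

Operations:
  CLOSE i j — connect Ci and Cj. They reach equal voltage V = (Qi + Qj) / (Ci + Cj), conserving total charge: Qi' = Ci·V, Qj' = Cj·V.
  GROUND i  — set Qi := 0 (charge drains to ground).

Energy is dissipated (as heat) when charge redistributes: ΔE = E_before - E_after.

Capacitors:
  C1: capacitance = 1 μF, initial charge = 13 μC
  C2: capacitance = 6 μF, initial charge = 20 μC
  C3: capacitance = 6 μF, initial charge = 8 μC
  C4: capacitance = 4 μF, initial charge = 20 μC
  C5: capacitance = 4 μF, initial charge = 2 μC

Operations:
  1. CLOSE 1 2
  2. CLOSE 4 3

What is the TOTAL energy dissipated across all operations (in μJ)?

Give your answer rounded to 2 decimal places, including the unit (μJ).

Initial: C1(1μF, Q=13μC, V=13.00V), C2(6μF, Q=20μC, V=3.33V), C3(6μF, Q=8μC, V=1.33V), C4(4μF, Q=20μC, V=5.00V), C5(4μF, Q=2μC, V=0.50V)
Op 1: CLOSE 1-2: Q_total=33.00, C_total=7.00, V=4.71; Q1=4.71, Q2=28.29; dissipated=40.048
Op 2: CLOSE 4-3: Q_total=28.00, C_total=10.00, V=2.80; Q4=11.20, Q3=16.80; dissipated=16.133
Total dissipated: 56.181 μJ

Answer: 56.18 μJ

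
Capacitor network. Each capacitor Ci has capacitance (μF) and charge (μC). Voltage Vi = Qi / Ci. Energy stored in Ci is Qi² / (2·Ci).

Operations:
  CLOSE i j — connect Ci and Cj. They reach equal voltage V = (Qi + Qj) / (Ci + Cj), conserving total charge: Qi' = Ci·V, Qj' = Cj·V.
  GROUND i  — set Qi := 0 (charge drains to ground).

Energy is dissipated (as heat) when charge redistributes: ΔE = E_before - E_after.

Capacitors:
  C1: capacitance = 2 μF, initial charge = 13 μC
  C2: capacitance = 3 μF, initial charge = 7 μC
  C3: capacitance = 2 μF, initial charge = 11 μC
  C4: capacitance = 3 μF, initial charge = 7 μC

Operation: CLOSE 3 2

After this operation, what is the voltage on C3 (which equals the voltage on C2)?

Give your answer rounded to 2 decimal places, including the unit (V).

Answer: 3.60 V

Derivation:
Initial: C1(2μF, Q=13μC, V=6.50V), C2(3μF, Q=7μC, V=2.33V), C3(2μF, Q=11μC, V=5.50V), C4(3μF, Q=7μC, V=2.33V)
Op 1: CLOSE 3-2: Q_total=18.00, C_total=5.00, V=3.60; Q3=7.20, Q2=10.80; dissipated=6.017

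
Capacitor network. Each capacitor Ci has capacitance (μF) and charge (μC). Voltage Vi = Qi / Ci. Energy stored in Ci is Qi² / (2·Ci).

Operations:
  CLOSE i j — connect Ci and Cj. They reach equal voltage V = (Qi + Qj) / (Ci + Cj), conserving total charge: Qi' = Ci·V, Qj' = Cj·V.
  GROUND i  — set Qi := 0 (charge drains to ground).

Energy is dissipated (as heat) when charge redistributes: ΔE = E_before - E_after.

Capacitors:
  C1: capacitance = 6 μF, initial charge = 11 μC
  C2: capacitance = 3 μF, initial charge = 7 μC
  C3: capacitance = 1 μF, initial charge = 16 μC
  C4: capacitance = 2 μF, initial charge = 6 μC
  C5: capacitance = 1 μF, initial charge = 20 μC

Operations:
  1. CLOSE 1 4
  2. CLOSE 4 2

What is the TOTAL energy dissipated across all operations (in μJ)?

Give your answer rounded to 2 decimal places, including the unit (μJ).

Answer: 1.05 μJ

Derivation:
Initial: C1(6μF, Q=11μC, V=1.83V), C2(3μF, Q=7μC, V=2.33V), C3(1μF, Q=16μC, V=16.00V), C4(2μF, Q=6μC, V=3.00V), C5(1μF, Q=20μC, V=20.00V)
Op 1: CLOSE 1-4: Q_total=17.00, C_total=8.00, V=2.12; Q1=12.75, Q4=4.25; dissipated=1.021
Op 2: CLOSE 4-2: Q_total=11.25, C_total=5.00, V=2.25; Q4=4.50, Q2=6.75; dissipated=0.026
Total dissipated: 1.047 μJ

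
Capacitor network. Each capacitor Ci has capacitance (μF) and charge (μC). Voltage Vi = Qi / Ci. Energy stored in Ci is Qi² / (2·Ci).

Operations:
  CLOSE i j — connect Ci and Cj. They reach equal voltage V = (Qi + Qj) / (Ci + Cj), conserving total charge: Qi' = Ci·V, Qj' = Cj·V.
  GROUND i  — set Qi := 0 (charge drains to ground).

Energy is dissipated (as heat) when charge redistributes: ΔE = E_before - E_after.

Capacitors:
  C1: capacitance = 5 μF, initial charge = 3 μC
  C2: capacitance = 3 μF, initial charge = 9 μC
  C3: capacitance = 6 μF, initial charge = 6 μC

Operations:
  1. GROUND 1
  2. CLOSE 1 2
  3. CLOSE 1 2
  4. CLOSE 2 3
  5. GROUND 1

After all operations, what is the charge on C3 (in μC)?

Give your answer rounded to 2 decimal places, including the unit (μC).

Answer: 6.25 μC

Derivation:
Initial: C1(5μF, Q=3μC, V=0.60V), C2(3μF, Q=9μC, V=3.00V), C3(6μF, Q=6μC, V=1.00V)
Op 1: GROUND 1: Q1=0; energy lost=0.900
Op 2: CLOSE 1-2: Q_total=9.00, C_total=8.00, V=1.12; Q1=5.62, Q2=3.38; dissipated=8.438
Op 3: CLOSE 1-2: Q_total=9.00, C_total=8.00, V=1.12; Q1=5.62, Q2=3.38; dissipated=0.000
Op 4: CLOSE 2-3: Q_total=9.38, C_total=9.00, V=1.04; Q2=3.12, Q3=6.25; dissipated=0.016
Op 5: GROUND 1: Q1=0; energy lost=3.164
Final charges: Q1=0.00, Q2=3.12, Q3=6.25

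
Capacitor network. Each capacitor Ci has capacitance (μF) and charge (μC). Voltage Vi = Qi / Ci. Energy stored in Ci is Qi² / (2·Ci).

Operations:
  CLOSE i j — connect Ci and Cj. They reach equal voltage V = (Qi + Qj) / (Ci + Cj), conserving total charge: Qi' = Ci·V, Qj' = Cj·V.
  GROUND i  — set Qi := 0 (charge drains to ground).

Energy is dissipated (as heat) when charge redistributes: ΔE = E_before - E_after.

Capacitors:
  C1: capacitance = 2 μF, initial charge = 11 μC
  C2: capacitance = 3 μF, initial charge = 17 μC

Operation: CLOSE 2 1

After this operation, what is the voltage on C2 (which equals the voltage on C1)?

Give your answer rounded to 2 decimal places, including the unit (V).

Initial: C1(2μF, Q=11μC, V=5.50V), C2(3μF, Q=17μC, V=5.67V)
Op 1: CLOSE 2-1: Q_total=28.00, C_total=5.00, V=5.60; Q2=16.80, Q1=11.20; dissipated=0.017

Answer: 5.60 V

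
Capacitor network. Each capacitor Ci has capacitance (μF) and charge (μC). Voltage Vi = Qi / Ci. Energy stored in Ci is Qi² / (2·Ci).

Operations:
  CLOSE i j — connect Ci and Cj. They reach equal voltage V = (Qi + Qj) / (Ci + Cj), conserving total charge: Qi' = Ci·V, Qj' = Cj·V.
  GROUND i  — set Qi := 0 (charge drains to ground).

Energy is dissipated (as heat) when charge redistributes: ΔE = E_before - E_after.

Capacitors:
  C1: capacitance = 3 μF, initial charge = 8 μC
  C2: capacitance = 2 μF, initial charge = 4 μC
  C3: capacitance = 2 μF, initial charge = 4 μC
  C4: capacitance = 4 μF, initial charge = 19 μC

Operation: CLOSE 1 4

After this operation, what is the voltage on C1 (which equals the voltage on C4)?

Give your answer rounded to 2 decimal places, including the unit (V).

Initial: C1(3μF, Q=8μC, V=2.67V), C2(2μF, Q=4μC, V=2.00V), C3(2μF, Q=4μC, V=2.00V), C4(4μF, Q=19μC, V=4.75V)
Op 1: CLOSE 1-4: Q_total=27.00, C_total=7.00, V=3.86; Q1=11.57, Q4=15.43; dissipated=3.720

Answer: 3.86 V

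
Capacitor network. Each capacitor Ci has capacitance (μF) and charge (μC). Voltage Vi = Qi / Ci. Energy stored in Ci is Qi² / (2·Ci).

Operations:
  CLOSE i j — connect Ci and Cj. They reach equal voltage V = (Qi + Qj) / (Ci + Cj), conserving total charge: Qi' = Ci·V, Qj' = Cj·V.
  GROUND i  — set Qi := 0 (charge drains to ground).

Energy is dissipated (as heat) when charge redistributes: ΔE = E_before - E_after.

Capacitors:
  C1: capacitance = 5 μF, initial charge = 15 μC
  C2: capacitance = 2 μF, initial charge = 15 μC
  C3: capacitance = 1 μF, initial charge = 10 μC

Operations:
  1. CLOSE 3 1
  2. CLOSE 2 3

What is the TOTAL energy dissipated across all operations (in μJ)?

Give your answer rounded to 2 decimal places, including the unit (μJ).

Answer: 24.12 μJ

Derivation:
Initial: C1(5μF, Q=15μC, V=3.00V), C2(2μF, Q=15μC, V=7.50V), C3(1μF, Q=10μC, V=10.00V)
Op 1: CLOSE 3-1: Q_total=25.00, C_total=6.00, V=4.17; Q3=4.17, Q1=20.83; dissipated=20.417
Op 2: CLOSE 2-3: Q_total=19.17, C_total=3.00, V=6.39; Q2=12.78, Q3=6.39; dissipated=3.704
Total dissipated: 24.120 μJ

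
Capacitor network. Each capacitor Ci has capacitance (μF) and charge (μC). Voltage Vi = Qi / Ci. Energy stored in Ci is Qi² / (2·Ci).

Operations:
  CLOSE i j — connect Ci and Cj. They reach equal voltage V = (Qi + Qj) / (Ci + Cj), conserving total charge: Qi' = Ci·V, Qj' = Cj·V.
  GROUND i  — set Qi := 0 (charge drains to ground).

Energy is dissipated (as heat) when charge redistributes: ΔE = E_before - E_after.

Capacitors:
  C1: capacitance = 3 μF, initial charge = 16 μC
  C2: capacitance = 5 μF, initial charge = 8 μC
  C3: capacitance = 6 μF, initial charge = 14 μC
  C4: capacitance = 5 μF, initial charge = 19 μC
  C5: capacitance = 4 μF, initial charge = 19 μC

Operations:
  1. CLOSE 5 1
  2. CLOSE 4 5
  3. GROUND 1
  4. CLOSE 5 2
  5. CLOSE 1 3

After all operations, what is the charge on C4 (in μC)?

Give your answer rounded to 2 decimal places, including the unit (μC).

Initial: C1(3μF, Q=16μC, V=5.33V), C2(5μF, Q=8μC, V=1.60V), C3(6μF, Q=14μC, V=2.33V), C4(5μF, Q=19μC, V=3.80V), C5(4μF, Q=19μC, V=4.75V)
Op 1: CLOSE 5-1: Q_total=35.00, C_total=7.00, V=5.00; Q5=20.00, Q1=15.00; dissipated=0.292
Op 2: CLOSE 4-5: Q_total=39.00, C_total=9.00, V=4.33; Q4=21.67, Q5=17.33; dissipated=1.600
Op 3: GROUND 1: Q1=0; energy lost=37.500
Op 4: CLOSE 5-2: Q_total=25.33, C_total=9.00, V=2.81; Q5=11.26, Q2=14.07; dissipated=8.301
Op 5: CLOSE 1-3: Q_total=14.00, C_total=9.00, V=1.56; Q1=4.67, Q3=9.33; dissipated=5.444
Final charges: Q1=4.67, Q2=14.07, Q3=9.33, Q4=21.67, Q5=11.26

Answer: 21.67 μC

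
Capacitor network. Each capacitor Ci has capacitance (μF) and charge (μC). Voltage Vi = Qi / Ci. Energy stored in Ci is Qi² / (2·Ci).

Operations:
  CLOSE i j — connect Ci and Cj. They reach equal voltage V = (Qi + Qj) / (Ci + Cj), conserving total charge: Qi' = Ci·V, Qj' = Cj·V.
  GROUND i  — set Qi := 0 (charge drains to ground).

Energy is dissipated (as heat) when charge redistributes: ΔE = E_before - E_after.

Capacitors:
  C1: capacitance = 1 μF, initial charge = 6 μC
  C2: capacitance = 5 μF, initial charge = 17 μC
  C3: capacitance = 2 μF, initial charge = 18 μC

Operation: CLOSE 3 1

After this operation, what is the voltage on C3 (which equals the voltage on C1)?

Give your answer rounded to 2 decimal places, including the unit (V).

Initial: C1(1μF, Q=6μC, V=6.00V), C2(5μF, Q=17μC, V=3.40V), C3(2μF, Q=18μC, V=9.00V)
Op 1: CLOSE 3-1: Q_total=24.00, C_total=3.00, V=8.00; Q3=16.00, Q1=8.00; dissipated=3.000

Answer: 8.00 V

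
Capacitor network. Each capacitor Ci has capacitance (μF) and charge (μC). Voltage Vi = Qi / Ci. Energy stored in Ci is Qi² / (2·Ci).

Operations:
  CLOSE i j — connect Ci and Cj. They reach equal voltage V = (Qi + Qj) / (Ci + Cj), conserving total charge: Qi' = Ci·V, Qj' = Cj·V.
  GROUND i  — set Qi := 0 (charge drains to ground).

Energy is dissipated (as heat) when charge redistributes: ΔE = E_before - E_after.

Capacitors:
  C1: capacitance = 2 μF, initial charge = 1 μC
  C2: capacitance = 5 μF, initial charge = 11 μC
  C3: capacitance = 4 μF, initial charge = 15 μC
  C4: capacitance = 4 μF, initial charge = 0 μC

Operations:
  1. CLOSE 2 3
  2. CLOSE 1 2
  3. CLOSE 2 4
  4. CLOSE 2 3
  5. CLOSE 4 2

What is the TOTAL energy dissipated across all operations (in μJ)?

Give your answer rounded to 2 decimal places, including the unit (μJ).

Initial: C1(2μF, Q=1μC, V=0.50V), C2(5μF, Q=11μC, V=2.20V), C3(4μF, Q=15μC, V=3.75V), C4(4μF, Q=0μC, V=0.00V)
Op 1: CLOSE 2-3: Q_total=26.00, C_total=9.00, V=2.89; Q2=14.44, Q3=11.56; dissipated=2.669
Op 2: CLOSE 1-2: Q_total=15.44, C_total=7.00, V=2.21; Q1=4.41, Q2=11.03; dissipated=4.076
Op 3: CLOSE 2-4: Q_total=11.03, C_total=9.00, V=1.23; Q2=6.13, Q4=4.90; dissipated=5.409
Op 4: CLOSE 2-3: Q_total=17.68, C_total=9.00, V=1.96; Q2=9.82, Q3=7.86; dissipated=3.073
Op 5: CLOSE 4-2: Q_total=14.73, C_total=9.00, V=1.64; Q4=6.55, Q2=8.18; dissipated=0.607
Total dissipated: 15.835 μJ

Answer: 15.84 μJ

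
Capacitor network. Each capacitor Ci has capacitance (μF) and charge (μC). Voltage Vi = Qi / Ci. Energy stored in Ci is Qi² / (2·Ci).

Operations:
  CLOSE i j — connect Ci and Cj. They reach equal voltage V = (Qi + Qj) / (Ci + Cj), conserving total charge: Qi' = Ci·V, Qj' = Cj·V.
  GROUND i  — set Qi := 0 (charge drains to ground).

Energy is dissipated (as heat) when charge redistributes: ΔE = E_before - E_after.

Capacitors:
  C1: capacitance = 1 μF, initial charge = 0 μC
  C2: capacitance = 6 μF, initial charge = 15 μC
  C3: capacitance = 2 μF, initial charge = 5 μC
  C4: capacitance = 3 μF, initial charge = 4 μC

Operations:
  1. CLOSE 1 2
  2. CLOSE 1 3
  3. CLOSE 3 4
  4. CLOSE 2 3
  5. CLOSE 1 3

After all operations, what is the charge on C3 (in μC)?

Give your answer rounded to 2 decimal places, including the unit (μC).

Initial: C1(1μF, Q=0μC, V=0.00V), C2(6μF, Q=15μC, V=2.50V), C3(2μF, Q=5μC, V=2.50V), C4(3μF, Q=4μC, V=1.33V)
Op 1: CLOSE 1-2: Q_total=15.00, C_total=7.00, V=2.14; Q1=2.14, Q2=12.86; dissipated=2.679
Op 2: CLOSE 1-3: Q_total=7.14, C_total=3.00, V=2.38; Q1=2.38, Q3=4.76; dissipated=0.043
Op 3: CLOSE 3-4: Q_total=8.76, C_total=5.00, V=1.75; Q3=3.50, Q4=5.26; dissipated=0.659
Op 4: CLOSE 2-3: Q_total=16.36, C_total=8.00, V=2.05; Q2=12.27, Q3=4.09; dissipated=0.114
Op 5: CLOSE 1-3: Q_total=6.47, C_total=3.00, V=2.16; Q1=2.16, Q3=4.31; dissipated=0.038
Final charges: Q1=2.16, Q2=12.27, Q3=4.31, Q4=5.26

Answer: 4.31 μC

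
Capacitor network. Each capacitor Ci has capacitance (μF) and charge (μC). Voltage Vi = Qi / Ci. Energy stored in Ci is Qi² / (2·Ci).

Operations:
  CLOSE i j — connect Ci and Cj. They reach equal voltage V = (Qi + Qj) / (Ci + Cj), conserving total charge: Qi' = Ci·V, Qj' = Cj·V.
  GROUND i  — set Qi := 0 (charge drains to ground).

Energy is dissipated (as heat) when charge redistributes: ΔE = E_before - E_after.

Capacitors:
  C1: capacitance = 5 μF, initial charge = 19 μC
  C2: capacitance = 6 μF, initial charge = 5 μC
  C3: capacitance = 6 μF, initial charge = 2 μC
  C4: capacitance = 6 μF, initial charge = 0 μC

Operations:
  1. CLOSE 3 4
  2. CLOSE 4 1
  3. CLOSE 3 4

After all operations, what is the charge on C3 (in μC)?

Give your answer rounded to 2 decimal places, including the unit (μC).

Answer: 5.95 μC

Derivation:
Initial: C1(5μF, Q=19μC, V=3.80V), C2(6μF, Q=5μC, V=0.83V), C3(6μF, Q=2μC, V=0.33V), C4(6μF, Q=0μC, V=0.00V)
Op 1: CLOSE 3-4: Q_total=2.00, C_total=12.00, V=0.17; Q3=1.00, Q4=1.00; dissipated=0.167
Op 2: CLOSE 4-1: Q_total=20.00, C_total=11.00, V=1.82; Q4=10.91, Q1=9.09; dissipated=18.002
Op 3: CLOSE 3-4: Q_total=11.91, C_total=12.00, V=0.99; Q3=5.95, Q4=5.95; dissipated=4.091
Final charges: Q1=9.09, Q2=5.00, Q3=5.95, Q4=5.95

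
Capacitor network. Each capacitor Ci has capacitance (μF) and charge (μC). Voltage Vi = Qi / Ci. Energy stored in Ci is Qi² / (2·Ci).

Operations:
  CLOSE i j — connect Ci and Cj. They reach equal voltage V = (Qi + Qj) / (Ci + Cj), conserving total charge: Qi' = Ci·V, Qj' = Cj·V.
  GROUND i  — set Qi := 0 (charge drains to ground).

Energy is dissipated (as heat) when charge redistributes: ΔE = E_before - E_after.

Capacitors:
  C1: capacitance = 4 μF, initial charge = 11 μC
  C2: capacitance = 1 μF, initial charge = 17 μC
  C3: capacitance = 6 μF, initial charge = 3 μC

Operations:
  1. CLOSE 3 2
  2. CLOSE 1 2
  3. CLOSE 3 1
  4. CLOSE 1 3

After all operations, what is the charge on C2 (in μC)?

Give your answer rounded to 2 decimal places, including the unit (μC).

Answer: 2.77 μC

Derivation:
Initial: C1(4μF, Q=11μC, V=2.75V), C2(1μF, Q=17μC, V=17.00V), C3(6μF, Q=3μC, V=0.50V)
Op 1: CLOSE 3-2: Q_total=20.00, C_total=7.00, V=2.86; Q3=17.14, Q2=2.86; dissipated=116.679
Op 2: CLOSE 1-2: Q_total=13.86, C_total=5.00, V=2.77; Q1=11.09, Q2=2.77; dissipated=0.005
Op 3: CLOSE 3-1: Q_total=28.23, C_total=10.00, V=2.82; Q3=16.94, Q1=11.29; dissipated=0.009
Op 4: CLOSE 1-3: Q_total=28.23, C_total=10.00, V=2.82; Q1=11.29, Q3=16.94; dissipated=0.000
Final charges: Q1=11.29, Q2=2.77, Q3=16.94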